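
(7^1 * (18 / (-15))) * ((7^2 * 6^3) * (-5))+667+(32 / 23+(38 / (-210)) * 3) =358382658 / 805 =445195.85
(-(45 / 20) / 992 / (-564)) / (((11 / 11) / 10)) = 15 / 372992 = 0.00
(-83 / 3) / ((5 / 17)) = -1411 / 15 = -94.07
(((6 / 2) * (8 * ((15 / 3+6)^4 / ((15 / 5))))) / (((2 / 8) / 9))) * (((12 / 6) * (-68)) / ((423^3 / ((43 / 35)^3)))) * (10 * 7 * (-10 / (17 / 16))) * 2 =38143983190016 / 2060367435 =18513.19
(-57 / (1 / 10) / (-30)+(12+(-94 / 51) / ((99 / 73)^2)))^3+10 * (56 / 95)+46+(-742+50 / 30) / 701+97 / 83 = 3734028928643209722644596517 / 138061124755635453963327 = 27046.20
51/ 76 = 0.67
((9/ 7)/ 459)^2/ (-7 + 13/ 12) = -4/ 3016293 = -0.00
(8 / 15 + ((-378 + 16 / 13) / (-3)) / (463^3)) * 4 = 13763094104 / 6451435055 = 2.13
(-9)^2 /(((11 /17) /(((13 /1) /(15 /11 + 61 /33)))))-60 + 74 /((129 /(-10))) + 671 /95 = 581911919 /1299030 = 447.96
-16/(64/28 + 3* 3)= -112/79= -1.42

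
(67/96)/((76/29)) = 1943/7296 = 0.27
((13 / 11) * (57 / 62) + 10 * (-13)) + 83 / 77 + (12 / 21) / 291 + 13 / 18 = -127.11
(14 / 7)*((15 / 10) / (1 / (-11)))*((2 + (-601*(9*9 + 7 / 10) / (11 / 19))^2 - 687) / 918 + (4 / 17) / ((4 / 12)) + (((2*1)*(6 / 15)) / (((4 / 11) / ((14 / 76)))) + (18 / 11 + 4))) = -551230117232137 / 2131800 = -258574968.21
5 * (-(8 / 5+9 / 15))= -11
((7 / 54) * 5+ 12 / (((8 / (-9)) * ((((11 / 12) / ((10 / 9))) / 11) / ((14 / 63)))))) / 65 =-425 / 702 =-0.61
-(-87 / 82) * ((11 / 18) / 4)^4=424589 / 734552064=0.00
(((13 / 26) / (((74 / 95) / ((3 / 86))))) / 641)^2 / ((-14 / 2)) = -0.00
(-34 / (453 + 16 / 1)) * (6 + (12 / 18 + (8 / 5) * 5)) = -1496 / 1407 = -1.06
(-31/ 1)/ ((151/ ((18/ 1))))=-558/ 151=-3.70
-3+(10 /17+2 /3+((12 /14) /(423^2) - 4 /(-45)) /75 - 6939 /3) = -6160850351878 /2661568875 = -2314.74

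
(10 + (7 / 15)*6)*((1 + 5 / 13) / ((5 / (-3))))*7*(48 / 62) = -57.63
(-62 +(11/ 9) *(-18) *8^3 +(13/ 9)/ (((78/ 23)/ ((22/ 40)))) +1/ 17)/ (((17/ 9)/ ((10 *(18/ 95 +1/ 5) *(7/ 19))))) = -53856454561/ 6259740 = -8603.62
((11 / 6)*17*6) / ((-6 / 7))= -1309 / 6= -218.17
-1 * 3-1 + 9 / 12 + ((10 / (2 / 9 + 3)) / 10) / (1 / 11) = 19 / 116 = 0.16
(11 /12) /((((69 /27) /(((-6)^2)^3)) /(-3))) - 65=-1156231 /23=-50270.91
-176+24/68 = -2986/17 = -175.65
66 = 66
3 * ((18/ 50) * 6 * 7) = 1134/ 25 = 45.36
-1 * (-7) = 7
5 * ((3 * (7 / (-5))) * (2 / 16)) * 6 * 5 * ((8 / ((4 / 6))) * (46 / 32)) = -21735 / 16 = -1358.44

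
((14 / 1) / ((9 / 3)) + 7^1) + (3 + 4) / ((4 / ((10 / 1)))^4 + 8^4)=89613685 / 7680048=11.67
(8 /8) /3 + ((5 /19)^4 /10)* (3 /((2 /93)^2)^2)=84160021397 /12510816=6726.98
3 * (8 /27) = 8 /9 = 0.89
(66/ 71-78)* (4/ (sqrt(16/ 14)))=-5472* sqrt(14)/ 71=-288.37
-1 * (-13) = 13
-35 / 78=-0.45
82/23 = 3.57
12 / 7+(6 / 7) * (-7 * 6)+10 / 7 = -230 / 7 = -32.86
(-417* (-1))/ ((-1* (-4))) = 417/ 4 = 104.25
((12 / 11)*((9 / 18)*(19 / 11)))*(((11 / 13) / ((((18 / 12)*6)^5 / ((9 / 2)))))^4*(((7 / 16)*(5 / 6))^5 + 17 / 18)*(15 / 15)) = 17824753979681 / 1150743307303469475524285300736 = 0.00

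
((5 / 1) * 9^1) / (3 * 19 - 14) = 45 / 43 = 1.05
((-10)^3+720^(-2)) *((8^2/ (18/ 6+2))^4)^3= -19342813076521541.50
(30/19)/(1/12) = 360/19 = 18.95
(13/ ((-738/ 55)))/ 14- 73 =-754951/ 10332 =-73.07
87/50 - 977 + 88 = -44363/50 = -887.26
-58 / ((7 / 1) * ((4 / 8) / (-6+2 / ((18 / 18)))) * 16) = 29 / 7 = 4.14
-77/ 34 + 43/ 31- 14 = -15681/ 1054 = -14.88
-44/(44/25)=-25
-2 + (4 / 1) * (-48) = -194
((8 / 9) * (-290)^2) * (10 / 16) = 420500 / 9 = 46722.22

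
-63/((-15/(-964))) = -4048.80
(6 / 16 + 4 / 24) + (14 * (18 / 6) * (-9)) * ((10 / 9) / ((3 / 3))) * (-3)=1260.54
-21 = -21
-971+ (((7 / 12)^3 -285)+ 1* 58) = -2069801 / 1728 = -1197.80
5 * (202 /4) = 505 /2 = 252.50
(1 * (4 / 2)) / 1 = 2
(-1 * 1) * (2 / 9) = -2 / 9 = -0.22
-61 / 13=-4.69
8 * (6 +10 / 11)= 608 / 11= 55.27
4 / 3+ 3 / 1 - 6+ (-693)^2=1440742 / 3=480247.33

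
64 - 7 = 57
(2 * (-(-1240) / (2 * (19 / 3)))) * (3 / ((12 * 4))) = 465 / 38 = 12.24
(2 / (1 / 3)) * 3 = 18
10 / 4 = 2.50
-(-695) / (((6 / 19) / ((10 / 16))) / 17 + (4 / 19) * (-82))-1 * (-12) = -788441 / 27832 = -28.33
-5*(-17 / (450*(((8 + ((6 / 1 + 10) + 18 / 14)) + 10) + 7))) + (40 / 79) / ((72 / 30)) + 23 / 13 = 54299093 / 27359280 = 1.98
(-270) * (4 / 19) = -1080 / 19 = -56.84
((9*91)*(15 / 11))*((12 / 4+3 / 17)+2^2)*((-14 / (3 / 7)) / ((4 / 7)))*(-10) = 856796850 / 187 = 4581801.34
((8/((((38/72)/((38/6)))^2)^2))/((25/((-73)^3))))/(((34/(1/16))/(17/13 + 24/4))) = -38316618432/1105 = -34675672.79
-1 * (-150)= 150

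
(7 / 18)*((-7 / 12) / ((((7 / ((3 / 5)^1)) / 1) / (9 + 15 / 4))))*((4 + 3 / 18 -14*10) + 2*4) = 31.69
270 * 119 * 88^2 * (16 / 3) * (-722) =-958102548480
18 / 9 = 2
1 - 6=-5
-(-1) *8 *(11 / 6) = 44 / 3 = 14.67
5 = 5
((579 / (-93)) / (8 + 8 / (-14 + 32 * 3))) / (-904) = 7913 / 9303968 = 0.00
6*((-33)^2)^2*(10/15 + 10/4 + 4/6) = 27276183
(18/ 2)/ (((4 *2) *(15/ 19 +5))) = 171/ 880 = 0.19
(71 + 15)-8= 78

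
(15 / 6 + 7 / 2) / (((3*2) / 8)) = 8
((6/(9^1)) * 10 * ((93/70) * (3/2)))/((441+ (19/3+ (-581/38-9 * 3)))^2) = 1208628/14924914375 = 0.00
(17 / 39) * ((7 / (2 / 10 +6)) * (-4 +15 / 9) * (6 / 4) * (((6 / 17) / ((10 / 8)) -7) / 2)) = 27979 / 4836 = 5.79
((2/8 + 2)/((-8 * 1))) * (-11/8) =99/256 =0.39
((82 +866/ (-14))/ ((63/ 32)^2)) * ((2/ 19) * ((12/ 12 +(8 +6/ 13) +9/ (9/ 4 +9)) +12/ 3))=9914368/ 1270815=7.80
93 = 93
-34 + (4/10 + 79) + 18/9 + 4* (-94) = -1643/5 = -328.60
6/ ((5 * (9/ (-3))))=-2/ 5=-0.40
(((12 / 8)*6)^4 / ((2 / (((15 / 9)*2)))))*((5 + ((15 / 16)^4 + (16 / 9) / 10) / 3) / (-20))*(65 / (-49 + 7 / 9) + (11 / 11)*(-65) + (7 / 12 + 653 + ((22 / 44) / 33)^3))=-1033986988628969349 / 605714120704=-1707054.46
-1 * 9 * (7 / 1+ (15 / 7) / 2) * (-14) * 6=6102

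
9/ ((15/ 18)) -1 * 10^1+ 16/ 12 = 32/ 15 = 2.13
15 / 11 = 1.36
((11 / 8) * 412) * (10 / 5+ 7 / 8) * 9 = 234531 / 16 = 14658.19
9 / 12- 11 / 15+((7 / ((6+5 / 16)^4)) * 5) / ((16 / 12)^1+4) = 129865201 / 6243624060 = 0.02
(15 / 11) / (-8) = -15 / 88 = -0.17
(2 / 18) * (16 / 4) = 4 / 9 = 0.44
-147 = -147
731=731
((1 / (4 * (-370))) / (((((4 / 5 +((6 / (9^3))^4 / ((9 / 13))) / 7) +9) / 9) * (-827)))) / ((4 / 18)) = 17793060798303 / 5269736988360308368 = 0.00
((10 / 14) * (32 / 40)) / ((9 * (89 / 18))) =8 / 623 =0.01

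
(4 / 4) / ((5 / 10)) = 2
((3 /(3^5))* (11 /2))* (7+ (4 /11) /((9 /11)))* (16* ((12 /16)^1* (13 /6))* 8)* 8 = 613184 /729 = 841.13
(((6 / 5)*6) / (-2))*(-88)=1584 / 5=316.80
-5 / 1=-5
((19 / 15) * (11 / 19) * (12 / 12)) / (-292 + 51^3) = 11 / 1985385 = 0.00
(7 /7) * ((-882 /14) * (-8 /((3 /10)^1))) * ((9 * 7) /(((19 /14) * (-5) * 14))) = -21168 /19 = -1114.11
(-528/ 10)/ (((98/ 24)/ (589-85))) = -228096/ 35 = -6517.03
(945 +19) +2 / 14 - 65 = 6294 / 7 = 899.14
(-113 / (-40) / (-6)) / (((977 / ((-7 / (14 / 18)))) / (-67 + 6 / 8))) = -17967 / 62528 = -0.29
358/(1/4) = 1432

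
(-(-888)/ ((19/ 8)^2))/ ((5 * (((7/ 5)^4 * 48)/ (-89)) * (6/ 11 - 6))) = 2.79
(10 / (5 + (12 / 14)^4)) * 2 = 48020 / 13301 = 3.61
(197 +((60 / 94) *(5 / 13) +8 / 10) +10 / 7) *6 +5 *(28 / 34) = 436603756 / 363545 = 1200.96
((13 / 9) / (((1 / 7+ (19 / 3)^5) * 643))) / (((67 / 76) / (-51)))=-2380833 / 186680053954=-0.00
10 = 10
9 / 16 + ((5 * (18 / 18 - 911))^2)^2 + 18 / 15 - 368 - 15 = 34287480499969501 / 80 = 428593506249618.76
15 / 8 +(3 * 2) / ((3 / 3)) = 63 / 8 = 7.88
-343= -343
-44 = -44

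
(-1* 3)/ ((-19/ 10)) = 30/ 19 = 1.58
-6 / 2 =-3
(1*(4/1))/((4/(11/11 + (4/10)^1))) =7/5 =1.40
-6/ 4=-3/ 2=-1.50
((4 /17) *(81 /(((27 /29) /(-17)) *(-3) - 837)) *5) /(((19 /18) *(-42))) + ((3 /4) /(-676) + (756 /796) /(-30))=-2064000063 /68346263440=-0.03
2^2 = 4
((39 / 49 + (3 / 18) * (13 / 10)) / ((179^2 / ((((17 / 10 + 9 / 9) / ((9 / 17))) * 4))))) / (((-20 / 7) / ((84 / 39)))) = -3893 / 8010250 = -0.00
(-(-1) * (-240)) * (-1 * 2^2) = 960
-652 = -652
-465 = -465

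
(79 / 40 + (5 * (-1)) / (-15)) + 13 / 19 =6823 / 2280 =2.99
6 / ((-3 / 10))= -20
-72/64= -9/8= -1.12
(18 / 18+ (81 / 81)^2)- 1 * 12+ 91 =81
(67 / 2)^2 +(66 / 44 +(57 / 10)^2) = 28906 / 25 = 1156.24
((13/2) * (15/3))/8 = 65/16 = 4.06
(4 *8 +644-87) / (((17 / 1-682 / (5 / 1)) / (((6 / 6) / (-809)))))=0.01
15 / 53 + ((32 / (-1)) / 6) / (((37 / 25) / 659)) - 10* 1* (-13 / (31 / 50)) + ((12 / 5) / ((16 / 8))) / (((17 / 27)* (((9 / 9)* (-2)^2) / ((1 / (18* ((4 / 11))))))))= -536914956673 / 248027280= -2164.74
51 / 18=17 / 6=2.83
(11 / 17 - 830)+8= -13963 / 17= -821.35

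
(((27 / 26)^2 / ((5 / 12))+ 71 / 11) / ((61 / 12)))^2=1017322373376 / 321483330025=3.16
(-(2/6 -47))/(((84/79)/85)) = 33575/9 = 3730.56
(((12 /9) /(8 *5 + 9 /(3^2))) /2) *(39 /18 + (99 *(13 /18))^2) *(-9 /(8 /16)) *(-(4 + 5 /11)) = 3007277 /451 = 6668.02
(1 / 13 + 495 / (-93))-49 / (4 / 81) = -1607963 / 1612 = -997.50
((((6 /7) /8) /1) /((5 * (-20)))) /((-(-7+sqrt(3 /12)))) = -3 /18200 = -0.00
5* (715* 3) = 10725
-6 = -6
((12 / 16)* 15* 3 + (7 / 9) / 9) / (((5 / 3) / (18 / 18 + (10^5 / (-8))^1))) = -253752.85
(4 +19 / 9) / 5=11 / 9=1.22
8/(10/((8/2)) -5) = -16/5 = -3.20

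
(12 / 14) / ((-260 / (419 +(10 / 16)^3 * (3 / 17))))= -10942053 / 7920640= -1.38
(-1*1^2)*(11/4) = -11/4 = -2.75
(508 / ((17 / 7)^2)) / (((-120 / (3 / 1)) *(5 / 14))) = -43561 / 7225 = -6.03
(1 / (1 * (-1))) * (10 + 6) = -16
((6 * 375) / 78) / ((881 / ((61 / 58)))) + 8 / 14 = 2817221 / 4649918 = 0.61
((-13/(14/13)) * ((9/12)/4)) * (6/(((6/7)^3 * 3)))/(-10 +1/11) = 91091/125568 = 0.73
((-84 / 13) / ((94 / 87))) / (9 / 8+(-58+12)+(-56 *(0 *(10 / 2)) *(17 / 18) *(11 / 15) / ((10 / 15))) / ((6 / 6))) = 29232 / 219349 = 0.13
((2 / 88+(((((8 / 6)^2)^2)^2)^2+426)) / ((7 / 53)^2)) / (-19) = -2797453173388721 / 1763365879044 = -1586.43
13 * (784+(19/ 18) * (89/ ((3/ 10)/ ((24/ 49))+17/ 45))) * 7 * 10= 570235120/ 713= 799768.75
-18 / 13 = -1.38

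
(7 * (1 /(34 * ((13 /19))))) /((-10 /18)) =-0.54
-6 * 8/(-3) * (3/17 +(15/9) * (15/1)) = 6848/17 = 402.82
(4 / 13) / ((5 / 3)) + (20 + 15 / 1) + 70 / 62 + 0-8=57052 / 2015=28.31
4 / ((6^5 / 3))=1 / 648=0.00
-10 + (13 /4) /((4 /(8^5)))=26614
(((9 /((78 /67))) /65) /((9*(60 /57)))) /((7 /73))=92929 /709800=0.13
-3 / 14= -0.21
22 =22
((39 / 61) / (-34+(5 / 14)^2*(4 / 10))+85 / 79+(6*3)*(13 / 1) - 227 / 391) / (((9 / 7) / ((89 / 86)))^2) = 95084724110525947 / 625917588498018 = 151.91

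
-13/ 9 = -1.44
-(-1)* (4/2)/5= 2/5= 0.40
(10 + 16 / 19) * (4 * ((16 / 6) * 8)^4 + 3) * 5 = 69122380210 / 1539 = 44913827.30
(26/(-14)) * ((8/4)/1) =-26/7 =-3.71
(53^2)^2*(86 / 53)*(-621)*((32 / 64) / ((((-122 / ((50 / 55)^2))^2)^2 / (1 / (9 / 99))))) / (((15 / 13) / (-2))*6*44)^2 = -388803916515625 / 97943306447709393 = -0.00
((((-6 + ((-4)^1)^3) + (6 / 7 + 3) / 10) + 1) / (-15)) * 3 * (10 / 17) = 4803 / 595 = 8.07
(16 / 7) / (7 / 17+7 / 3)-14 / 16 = -0.04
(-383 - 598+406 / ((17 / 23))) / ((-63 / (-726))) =-1776038 / 357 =-4974.90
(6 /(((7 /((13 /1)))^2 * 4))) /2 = 507 /196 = 2.59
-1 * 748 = -748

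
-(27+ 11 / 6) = -173 / 6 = -28.83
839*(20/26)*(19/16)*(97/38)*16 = 406915/13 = 31301.15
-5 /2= -2.50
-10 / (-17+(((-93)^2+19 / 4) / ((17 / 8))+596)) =-170 / 79073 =-0.00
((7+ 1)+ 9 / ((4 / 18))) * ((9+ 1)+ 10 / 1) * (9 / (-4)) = -4365 / 2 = -2182.50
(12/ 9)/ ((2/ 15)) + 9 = 19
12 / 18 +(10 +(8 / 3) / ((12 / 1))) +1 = 107 / 9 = 11.89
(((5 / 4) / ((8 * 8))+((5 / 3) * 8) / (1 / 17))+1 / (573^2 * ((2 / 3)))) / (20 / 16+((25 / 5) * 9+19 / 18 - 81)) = -19053479469 / 2832092992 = -6.73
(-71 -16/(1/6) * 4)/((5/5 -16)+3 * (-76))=1.87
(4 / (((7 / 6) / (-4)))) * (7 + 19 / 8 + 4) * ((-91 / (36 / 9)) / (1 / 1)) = 4173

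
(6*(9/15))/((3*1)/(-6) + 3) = 36/25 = 1.44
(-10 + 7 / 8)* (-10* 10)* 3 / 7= 5475 / 14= 391.07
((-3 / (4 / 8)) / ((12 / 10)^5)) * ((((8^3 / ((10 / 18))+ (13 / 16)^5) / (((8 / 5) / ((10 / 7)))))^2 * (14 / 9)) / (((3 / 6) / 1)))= -1825359702483482572578125 / 359091701538619392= -5083268.97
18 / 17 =1.06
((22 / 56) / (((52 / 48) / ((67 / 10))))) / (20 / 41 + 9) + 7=2568581 / 353990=7.26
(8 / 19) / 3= 8 / 57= 0.14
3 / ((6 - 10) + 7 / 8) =-24 / 25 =-0.96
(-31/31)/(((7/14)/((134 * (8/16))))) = -134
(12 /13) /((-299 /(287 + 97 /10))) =-774 /845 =-0.92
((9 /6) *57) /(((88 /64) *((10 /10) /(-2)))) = -124.36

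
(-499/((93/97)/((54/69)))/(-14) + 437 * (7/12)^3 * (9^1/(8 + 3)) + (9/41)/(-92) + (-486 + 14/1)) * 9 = -482232076257/144060224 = -3347.43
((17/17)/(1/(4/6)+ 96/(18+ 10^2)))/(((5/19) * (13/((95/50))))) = 21299/88725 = 0.24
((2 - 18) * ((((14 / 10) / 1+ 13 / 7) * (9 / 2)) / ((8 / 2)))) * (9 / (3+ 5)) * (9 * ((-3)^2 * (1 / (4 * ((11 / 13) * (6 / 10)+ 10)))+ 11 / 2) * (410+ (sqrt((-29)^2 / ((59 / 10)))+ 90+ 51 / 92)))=-29872541496033 / 17594080 - 18811832607 * sqrt(590) / 11283160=-1738371.92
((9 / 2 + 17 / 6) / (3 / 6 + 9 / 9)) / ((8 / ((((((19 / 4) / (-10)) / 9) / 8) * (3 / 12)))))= -209 / 207360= -0.00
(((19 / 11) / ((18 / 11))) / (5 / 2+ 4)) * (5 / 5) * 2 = 38 / 117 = 0.32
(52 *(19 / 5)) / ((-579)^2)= 988 / 1676205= 0.00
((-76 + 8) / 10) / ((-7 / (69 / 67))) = 2346 / 2345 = 1.00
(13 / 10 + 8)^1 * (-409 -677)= -10099.80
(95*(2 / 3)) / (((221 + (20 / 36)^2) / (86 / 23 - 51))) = -2788155 / 206149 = -13.52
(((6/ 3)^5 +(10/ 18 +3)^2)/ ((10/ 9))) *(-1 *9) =-1808/ 5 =-361.60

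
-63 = -63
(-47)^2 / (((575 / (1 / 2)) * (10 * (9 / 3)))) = 2209 / 34500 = 0.06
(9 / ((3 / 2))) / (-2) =-3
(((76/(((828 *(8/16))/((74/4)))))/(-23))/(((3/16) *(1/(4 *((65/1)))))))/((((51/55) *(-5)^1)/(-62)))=-1994495360/728433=-2738.06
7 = 7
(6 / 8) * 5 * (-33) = -495 / 4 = -123.75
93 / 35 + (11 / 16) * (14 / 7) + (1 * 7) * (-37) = -71391 / 280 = -254.97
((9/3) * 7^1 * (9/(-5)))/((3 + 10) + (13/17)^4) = -2.83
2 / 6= 0.33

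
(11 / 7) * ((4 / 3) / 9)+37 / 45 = 997 / 945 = 1.06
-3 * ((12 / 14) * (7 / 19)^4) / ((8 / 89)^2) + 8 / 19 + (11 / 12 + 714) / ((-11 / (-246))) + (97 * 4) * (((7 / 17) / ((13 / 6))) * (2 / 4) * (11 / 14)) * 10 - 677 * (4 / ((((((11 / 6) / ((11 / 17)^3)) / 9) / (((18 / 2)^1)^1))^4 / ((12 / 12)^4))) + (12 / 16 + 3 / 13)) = -19306949794474148466290005182921 / 347446127957018070693856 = -55568182.35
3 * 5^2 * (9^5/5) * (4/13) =272533.85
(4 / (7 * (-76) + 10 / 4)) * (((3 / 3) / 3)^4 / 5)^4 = -8 / 28491548461875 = -0.00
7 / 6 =1.17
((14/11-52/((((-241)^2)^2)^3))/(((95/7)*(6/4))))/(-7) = -358295445407064844607236788108/40116293619683867422988833282645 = -0.01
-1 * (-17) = 17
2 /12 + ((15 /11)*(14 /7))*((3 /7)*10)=5477 /462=11.85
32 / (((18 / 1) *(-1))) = -16 / 9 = -1.78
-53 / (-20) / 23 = 53 / 460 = 0.12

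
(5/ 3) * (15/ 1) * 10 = 250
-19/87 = -0.22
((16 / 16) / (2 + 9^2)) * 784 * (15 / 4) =2940 / 83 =35.42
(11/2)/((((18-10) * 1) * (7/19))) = 209/112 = 1.87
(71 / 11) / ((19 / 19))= 71 / 11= 6.45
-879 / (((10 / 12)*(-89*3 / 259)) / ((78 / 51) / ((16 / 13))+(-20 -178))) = -6091980699 / 30260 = -201321.24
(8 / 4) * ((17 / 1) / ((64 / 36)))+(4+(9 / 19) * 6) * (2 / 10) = 20.49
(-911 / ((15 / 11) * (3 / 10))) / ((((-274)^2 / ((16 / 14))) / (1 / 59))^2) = -80168 / 540785304453681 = -0.00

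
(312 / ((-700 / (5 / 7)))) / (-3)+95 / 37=24237 / 9065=2.67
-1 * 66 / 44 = -3 / 2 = -1.50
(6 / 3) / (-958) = -1 / 479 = -0.00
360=360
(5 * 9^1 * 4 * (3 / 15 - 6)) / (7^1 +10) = -1044 / 17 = -61.41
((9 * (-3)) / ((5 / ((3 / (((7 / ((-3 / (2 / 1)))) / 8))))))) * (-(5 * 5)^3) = -3037500 / 7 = -433928.57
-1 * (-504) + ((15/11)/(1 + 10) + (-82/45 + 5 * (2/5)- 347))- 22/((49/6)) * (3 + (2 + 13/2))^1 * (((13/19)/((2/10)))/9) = 737713598/5069295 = 145.53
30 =30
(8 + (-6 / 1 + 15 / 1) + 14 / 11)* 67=13467 / 11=1224.27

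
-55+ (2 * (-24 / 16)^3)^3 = -23203 / 64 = -362.55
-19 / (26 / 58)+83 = 528 / 13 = 40.62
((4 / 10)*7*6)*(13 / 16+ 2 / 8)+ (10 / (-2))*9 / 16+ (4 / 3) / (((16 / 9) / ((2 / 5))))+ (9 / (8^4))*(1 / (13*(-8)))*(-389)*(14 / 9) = 16347439 / 1064960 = 15.35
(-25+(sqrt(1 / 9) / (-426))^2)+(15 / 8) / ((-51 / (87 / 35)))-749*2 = -592058508305 / 388721592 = -1523.09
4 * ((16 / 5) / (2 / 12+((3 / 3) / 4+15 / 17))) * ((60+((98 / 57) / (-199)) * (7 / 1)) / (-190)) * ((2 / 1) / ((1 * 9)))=-2958898688 / 4283400375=-0.69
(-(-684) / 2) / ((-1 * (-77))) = 342 / 77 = 4.44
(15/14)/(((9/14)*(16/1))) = 5/48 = 0.10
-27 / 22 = -1.23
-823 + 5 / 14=-11517 / 14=-822.64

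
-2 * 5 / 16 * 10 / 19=-25 / 76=-0.33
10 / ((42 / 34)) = 170 / 21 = 8.10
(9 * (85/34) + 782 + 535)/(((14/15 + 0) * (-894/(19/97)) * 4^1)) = -254505/3237472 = -0.08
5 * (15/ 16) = 75/ 16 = 4.69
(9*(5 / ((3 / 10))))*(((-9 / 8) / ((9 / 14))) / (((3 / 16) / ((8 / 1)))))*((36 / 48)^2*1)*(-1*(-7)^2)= 308700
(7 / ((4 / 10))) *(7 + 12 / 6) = 315 / 2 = 157.50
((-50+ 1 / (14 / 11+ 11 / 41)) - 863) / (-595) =634084 / 413525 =1.53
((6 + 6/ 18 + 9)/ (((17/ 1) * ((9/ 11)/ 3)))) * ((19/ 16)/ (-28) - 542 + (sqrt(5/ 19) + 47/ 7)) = -8668033/ 4896 + 506 * sqrt(95)/ 2907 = -1768.74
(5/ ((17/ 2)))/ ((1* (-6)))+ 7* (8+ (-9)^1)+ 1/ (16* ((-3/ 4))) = -1465/ 204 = -7.18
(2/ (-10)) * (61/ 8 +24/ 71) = -4523/ 2840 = -1.59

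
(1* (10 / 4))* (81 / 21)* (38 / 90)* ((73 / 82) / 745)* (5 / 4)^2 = 20805 / 2736832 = 0.01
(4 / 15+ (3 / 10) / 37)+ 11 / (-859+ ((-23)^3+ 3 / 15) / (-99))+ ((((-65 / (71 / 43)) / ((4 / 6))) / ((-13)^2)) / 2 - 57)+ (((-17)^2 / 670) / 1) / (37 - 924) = -56.92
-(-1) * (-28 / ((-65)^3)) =28 / 274625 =0.00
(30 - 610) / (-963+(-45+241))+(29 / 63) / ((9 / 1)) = 351103 / 434889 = 0.81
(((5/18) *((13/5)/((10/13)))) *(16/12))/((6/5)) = 169/162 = 1.04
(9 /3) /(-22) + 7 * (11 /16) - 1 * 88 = -14665 /176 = -83.32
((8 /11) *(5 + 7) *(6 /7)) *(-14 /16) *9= -648 /11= -58.91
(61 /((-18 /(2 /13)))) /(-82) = 61 /9594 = 0.01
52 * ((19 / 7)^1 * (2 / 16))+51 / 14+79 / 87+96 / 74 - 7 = 371593 / 22533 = 16.49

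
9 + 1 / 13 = 9.08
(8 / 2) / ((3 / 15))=20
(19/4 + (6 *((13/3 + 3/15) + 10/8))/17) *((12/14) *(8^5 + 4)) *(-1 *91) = -1475575686/85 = -17359713.95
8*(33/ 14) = 132/ 7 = 18.86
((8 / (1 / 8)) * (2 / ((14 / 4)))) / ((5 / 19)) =4864 / 35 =138.97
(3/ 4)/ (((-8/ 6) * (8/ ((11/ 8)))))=-0.10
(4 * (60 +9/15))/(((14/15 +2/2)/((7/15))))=8484/145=58.51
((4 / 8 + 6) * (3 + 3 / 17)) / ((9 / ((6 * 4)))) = 936 / 17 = 55.06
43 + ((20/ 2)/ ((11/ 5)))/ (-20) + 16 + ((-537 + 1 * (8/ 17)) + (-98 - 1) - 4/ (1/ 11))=-232163/ 374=-620.76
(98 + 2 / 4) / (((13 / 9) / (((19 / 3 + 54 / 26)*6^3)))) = 20935584 / 169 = 123879.20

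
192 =192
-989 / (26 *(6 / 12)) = -989 / 13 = -76.08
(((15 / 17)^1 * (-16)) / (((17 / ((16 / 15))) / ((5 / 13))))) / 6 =-640 / 11271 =-0.06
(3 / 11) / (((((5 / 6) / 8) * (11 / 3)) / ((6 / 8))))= 324 / 605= 0.54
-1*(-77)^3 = 456533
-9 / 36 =-1 / 4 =-0.25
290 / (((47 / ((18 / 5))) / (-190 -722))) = -952128 / 47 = -20258.04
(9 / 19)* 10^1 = 90 / 19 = 4.74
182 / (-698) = -91 / 349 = -0.26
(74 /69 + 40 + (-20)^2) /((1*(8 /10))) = 551.34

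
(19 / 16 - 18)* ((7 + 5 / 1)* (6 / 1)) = -2421 / 2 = -1210.50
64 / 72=8 / 9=0.89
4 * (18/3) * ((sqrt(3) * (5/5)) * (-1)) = -24 * sqrt(3) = -41.57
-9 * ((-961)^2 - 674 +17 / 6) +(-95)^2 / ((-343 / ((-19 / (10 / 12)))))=-5697263331 / 686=-8305048.59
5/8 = 0.62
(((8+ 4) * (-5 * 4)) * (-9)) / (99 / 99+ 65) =360 / 11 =32.73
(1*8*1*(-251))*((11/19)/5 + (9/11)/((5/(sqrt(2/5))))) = -22088/95 - 18072*sqrt(10)/275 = -440.32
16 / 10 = 8 / 5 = 1.60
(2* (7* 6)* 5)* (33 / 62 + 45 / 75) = 14742 / 31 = 475.55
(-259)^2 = 67081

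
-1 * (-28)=28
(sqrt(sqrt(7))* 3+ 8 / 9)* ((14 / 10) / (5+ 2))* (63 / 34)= 28 / 85+ 189* 7^(1 / 4) / 170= 2.14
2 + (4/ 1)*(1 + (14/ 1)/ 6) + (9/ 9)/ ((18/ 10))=143/ 9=15.89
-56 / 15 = -3.73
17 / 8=2.12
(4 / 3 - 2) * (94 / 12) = -47 / 9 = -5.22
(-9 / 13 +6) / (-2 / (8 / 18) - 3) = -46 / 65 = -0.71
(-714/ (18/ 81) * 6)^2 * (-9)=-3344771556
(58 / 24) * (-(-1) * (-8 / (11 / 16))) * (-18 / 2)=2784 / 11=253.09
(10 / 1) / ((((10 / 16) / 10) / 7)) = 1120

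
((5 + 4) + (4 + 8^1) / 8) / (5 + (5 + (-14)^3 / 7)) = -21 / 764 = -0.03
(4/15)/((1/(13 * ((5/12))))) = 13/9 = 1.44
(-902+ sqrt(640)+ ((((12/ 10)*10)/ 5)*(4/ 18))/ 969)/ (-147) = 13110562/ 2136645 -8*sqrt(10)/ 147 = 5.96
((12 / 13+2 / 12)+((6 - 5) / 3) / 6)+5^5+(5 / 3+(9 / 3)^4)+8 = 376367 / 117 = 3216.81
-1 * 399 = -399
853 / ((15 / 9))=2559 / 5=511.80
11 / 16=0.69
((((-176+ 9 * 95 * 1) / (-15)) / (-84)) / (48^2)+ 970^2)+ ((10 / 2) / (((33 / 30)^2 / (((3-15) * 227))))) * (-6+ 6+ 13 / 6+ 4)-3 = 43732031996377 / 50181120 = 871483.78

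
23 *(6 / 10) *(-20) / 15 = -18.40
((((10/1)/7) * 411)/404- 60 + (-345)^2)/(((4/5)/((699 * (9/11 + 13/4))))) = 105238375356825/248864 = 422875045.63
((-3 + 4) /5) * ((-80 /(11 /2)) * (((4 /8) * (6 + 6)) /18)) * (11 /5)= -32 /15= -2.13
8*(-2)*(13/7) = -208/7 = -29.71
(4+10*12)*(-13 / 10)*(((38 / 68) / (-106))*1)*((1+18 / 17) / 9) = 53599 / 275706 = 0.19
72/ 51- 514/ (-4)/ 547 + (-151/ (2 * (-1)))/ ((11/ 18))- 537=-84246829/ 204578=-411.81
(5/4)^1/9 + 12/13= 497/468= 1.06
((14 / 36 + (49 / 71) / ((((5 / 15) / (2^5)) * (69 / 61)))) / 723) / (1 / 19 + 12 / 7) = 46100327 / 998837514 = 0.05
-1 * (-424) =424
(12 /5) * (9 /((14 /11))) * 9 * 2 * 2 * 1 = 21384 /35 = 610.97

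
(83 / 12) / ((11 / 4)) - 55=-1732 / 33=-52.48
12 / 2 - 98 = -92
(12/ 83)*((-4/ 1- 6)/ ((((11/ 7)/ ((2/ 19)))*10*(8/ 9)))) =-189/ 17347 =-0.01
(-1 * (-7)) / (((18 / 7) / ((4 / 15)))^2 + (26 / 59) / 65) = 404740 / 5376767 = 0.08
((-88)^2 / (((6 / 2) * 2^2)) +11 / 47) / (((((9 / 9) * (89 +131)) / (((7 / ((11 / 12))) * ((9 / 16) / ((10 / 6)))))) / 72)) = 544.52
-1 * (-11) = 11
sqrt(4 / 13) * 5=10 * sqrt(13) / 13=2.77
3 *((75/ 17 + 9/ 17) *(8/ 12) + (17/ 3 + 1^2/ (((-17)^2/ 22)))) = 7835/ 289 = 27.11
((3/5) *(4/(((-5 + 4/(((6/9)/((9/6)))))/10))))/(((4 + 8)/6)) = 3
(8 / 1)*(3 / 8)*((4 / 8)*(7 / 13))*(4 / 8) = 21 / 52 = 0.40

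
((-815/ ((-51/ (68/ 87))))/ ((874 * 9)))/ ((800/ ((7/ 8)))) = 1141/ 656968320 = 0.00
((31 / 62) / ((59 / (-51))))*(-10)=4.32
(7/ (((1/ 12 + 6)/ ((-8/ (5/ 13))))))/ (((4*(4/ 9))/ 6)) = -29484/ 365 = -80.78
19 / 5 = 3.80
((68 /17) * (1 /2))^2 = 4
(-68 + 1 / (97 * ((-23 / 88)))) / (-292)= 37949 / 162863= 0.23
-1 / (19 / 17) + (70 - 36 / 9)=1237 / 19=65.11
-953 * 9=-8577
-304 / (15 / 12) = -1216 / 5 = -243.20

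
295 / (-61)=-295 / 61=-4.84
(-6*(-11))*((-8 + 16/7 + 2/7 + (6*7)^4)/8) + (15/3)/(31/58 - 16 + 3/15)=25671446.89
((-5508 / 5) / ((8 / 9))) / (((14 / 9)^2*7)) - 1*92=-2266073 / 13720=-165.17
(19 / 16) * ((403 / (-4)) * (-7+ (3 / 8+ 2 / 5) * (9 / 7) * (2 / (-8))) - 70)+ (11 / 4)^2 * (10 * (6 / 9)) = 179467949 / 215040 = 834.58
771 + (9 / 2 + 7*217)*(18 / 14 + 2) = 80875 / 14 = 5776.79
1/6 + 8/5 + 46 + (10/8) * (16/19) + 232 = 280.82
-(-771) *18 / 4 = 6939 / 2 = 3469.50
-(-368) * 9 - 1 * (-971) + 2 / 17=4283.12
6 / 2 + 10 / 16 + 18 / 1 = 173 / 8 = 21.62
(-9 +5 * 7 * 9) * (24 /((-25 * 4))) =-1836 /25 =-73.44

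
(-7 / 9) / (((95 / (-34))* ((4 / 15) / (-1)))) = -119 / 114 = -1.04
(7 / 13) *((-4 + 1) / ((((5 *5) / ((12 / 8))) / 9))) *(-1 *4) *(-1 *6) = -6804 / 325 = -20.94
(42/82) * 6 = 126/41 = 3.07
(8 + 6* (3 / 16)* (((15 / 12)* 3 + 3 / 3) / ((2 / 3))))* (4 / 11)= 1025 / 176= 5.82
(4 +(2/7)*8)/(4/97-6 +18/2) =4268/2065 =2.07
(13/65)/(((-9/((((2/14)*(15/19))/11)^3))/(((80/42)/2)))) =-500/21919518929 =-0.00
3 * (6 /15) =6 /5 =1.20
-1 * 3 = -3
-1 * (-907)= 907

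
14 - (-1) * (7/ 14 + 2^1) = 33/ 2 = 16.50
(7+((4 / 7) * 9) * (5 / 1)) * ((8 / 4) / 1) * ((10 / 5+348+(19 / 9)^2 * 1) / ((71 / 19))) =6206.20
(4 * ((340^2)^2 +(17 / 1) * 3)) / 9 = 5939271133.78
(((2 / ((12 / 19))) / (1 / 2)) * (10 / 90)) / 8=19 / 216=0.09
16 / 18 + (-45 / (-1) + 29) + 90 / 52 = 17929 / 234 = 76.62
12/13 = 0.92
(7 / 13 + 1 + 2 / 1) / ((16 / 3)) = 69 / 104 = 0.66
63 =63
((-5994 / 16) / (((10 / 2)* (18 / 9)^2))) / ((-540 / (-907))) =-100677 / 3200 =-31.46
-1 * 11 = -11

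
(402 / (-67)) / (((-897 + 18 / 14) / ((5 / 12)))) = 7 / 2508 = 0.00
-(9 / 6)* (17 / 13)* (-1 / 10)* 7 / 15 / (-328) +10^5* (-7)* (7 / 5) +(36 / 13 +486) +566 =-417422246519 / 426400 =-978945.23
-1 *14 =-14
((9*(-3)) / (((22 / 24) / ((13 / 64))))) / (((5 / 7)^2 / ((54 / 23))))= -1393119 / 50600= -27.53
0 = 0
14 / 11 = 1.27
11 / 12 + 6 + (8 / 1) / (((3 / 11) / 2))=787 / 12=65.58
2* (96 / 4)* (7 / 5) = 336 / 5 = 67.20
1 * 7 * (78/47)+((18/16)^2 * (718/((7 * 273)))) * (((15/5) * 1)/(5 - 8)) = 10674093/958048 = 11.14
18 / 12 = 3 / 2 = 1.50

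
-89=-89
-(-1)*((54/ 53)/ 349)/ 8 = 27/ 73988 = 0.00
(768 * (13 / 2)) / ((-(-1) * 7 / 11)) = 54912 / 7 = 7844.57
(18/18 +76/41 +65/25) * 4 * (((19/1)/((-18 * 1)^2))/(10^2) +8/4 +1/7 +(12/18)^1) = 356269147/5811750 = 61.30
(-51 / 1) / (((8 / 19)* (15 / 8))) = -323 / 5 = -64.60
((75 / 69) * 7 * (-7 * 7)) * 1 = -372.83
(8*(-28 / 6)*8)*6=-1792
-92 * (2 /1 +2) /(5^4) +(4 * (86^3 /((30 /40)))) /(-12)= -1590143312 /5625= -282692.14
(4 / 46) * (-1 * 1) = -2 / 23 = -0.09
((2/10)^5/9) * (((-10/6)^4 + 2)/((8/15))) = 787/1215000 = 0.00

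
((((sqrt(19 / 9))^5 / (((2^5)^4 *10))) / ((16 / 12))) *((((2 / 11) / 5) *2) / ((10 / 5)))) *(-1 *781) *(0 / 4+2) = -25631 *sqrt(19) / 4246732800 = -0.00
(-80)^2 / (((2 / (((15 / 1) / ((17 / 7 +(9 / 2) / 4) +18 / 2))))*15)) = 179200 / 703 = 254.91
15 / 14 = 1.07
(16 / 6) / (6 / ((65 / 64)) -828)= -130 / 40077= -0.00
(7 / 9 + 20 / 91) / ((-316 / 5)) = -4085 / 258804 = -0.02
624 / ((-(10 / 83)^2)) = -1074684 / 25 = -42987.36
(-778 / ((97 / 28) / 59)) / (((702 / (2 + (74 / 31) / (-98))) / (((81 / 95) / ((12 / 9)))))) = -619883559 / 25995515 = -23.85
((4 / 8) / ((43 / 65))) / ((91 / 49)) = 0.41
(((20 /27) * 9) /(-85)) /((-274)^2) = -1 /957219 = -0.00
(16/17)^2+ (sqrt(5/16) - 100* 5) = -144244/289+ sqrt(5)/4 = -498.56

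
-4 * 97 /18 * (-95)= 18430 /9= 2047.78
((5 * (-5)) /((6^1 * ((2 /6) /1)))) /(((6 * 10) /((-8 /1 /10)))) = 1 /6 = 0.17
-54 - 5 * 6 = -84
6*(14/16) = 21/4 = 5.25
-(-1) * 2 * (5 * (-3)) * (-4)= 120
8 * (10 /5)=16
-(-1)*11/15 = 11/15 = 0.73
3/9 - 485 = -1454/3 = -484.67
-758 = -758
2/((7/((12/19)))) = 24/133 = 0.18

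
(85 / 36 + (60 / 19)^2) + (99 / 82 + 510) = 278961347 / 532836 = 523.54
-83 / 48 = -1.73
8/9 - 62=-550/9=-61.11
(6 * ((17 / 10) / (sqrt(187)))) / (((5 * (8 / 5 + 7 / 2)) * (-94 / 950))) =-190 * sqrt(187) / 8789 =-0.30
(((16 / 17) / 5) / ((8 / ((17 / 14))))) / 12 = 0.00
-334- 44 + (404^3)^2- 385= 4347986536860933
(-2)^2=4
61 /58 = 1.05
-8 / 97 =-0.08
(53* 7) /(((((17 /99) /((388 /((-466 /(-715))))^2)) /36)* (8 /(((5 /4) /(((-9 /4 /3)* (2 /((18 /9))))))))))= -5300122544466750 /922913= -5742819252.16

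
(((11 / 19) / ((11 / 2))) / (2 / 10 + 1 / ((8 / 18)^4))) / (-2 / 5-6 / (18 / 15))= -12800 / 16960293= -0.00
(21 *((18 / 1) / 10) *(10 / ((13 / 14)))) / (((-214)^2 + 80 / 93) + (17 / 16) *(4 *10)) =984312 / 110839573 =0.01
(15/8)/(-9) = -5/24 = -0.21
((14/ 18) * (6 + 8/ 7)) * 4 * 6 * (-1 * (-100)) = 40000/ 3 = 13333.33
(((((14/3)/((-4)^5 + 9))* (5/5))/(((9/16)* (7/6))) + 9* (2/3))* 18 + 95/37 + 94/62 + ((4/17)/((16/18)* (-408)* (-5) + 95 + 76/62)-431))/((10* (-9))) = 124594877018307/35147500296650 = 3.54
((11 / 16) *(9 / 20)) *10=99 / 32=3.09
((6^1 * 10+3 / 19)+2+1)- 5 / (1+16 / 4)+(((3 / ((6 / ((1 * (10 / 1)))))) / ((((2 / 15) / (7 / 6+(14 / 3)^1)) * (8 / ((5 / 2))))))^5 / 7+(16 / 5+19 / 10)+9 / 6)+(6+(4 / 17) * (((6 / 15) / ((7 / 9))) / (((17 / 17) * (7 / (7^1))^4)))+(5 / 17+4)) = 2588588245141828078649 / 12138651320320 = 213251717.74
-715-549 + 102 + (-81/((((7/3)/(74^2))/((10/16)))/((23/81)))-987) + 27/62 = -7786966/217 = -35884.64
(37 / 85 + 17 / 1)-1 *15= 207 / 85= 2.44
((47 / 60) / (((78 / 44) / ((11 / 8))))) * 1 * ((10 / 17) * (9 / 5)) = 5687 / 8840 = 0.64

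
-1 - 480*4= -1921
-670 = -670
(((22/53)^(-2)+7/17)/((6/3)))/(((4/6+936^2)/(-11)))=-0.00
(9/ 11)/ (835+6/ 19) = 0.00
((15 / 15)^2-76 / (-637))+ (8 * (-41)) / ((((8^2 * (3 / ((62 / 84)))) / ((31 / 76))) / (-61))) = 226518023 / 6971328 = 32.49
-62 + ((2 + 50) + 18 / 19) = -172 / 19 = -9.05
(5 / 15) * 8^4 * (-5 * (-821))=16814080 / 3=5604693.33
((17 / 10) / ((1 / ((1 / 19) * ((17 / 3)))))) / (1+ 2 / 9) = 867 / 2090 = 0.41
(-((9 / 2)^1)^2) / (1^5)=-81 / 4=-20.25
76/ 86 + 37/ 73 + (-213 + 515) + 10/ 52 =24776613/ 81614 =303.58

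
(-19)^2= 361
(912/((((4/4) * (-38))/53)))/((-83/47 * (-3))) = -19928/83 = -240.10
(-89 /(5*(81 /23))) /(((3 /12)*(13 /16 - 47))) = 131008 /299295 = 0.44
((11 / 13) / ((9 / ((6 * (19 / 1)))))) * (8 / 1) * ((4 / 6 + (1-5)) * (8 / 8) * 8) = -267520 / 117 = -2286.50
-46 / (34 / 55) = -1265 / 17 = -74.41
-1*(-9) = 9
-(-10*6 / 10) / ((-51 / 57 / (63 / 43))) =-7182 / 731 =-9.82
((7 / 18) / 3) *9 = 7 / 6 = 1.17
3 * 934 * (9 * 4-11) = 70050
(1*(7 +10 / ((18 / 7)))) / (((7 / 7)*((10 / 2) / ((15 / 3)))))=98 / 9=10.89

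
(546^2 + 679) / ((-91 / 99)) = -4225815 / 13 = -325062.69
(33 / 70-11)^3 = -400315553 / 343000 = -1167.10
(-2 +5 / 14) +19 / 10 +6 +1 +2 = 324 / 35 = 9.26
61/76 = 0.80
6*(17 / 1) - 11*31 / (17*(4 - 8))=7277 / 68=107.01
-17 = -17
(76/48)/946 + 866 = 9830851/11352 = 866.00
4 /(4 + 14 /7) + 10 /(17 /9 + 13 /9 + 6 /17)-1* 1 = 671 /282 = 2.38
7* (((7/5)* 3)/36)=49/60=0.82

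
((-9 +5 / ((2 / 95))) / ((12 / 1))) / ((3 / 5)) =2285 / 72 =31.74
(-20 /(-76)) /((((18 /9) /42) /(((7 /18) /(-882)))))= -5 /2052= -0.00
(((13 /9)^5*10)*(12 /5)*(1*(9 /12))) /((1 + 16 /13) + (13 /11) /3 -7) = -106189798 /4104999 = -25.87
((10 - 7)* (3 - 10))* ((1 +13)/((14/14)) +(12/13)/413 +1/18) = -1358573/4602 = -295.21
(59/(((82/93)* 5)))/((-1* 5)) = -5487/2050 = -2.68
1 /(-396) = -1 /396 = -0.00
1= 1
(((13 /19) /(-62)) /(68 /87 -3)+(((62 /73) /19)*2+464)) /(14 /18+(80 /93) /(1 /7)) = 69322509315 /1015619654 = 68.26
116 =116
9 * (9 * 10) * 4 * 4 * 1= 12960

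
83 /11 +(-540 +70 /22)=-5822 /11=-529.27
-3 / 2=-1.50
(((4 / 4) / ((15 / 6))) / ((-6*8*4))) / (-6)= 1 / 2880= 0.00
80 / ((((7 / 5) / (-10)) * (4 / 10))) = -10000 / 7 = -1428.57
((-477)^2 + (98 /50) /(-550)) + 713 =3138327451 /13750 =228242.00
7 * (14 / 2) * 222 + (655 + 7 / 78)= 899581 / 78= 11533.09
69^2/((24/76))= 15076.50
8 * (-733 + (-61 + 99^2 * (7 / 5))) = 517096 / 5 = 103419.20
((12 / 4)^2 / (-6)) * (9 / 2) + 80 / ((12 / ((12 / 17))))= -139 / 68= -2.04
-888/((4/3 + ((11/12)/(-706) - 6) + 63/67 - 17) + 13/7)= 3528350784/74979535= 47.06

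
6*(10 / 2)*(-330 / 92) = -2475 / 23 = -107.61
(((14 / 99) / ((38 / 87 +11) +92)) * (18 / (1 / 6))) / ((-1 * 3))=-4872 / 98989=-0.05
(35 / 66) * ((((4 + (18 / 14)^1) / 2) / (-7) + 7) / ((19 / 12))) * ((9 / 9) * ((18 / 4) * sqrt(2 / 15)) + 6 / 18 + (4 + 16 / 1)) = 48.74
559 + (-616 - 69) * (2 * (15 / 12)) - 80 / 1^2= -1233.50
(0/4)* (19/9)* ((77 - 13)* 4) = 0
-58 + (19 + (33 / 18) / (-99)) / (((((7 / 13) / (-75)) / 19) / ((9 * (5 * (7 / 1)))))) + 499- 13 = -31646019 / 2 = -15823009.50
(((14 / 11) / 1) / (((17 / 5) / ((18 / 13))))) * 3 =3780 / 2431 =1.55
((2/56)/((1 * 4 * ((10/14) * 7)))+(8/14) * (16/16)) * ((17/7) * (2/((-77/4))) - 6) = -108177/30184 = -3.58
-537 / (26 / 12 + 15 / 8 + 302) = -12888 / 7345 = -1.75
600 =600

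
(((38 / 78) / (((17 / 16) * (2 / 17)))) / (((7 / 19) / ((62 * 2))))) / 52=89528 / 3549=25.23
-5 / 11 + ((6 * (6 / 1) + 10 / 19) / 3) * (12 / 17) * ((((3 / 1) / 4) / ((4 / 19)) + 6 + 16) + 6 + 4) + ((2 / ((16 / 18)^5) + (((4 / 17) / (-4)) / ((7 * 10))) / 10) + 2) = 310.79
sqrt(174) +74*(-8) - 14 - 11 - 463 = -1080 +sqrt(174) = -1066.81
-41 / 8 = -5.12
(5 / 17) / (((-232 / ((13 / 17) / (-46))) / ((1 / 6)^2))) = 65 / 111031488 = 0.00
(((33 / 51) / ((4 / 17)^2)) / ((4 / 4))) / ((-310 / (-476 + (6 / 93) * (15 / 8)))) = 17.94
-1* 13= -13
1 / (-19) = -1 / 19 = -0.05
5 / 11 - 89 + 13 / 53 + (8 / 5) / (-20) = -1288141 / 14575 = -88.38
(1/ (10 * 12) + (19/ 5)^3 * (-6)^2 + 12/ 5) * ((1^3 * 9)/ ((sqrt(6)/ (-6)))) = -17800203 * sqrt(6)/ 1000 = -43601.41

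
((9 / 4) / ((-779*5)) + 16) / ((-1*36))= -249271 / 560880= -0.44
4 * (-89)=-356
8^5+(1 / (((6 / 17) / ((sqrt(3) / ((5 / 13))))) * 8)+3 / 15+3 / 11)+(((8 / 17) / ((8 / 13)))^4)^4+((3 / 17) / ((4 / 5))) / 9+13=221 * sqrt(3) / 240+1052823679011481940506940467 / 32116386637940133197460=32783.11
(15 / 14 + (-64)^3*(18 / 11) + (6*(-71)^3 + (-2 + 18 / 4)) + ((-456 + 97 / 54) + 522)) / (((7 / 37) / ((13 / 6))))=-5152709930017 / 174636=-29505428.03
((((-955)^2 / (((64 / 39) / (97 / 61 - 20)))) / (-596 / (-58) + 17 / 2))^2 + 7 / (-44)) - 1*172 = 149092466326935183502825 / 502079947776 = 296949653112.72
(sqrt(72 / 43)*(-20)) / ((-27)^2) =-40*sqrt(86) / 10449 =-0.04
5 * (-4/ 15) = -4/ 3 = -1.33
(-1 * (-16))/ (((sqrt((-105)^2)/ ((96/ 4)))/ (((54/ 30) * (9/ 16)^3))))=6561/ 5600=1.17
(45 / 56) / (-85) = -9 / 952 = -0.01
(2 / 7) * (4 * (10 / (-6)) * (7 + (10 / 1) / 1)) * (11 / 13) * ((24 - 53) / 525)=43384 / 28665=1.51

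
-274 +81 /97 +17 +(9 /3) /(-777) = -6435729 /25123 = -256.17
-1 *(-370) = 370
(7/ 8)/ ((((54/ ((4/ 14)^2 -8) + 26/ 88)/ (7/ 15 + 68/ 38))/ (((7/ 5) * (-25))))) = 33617969/ 3174330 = 10.59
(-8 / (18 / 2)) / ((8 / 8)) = -8 / 9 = -0.89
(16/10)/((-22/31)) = -124/55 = -2.25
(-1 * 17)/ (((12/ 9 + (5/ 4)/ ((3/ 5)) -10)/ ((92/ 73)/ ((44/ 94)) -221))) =-452676/ 803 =-563.73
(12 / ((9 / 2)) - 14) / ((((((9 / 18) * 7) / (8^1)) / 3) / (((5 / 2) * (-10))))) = 13600 / 7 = 1942.86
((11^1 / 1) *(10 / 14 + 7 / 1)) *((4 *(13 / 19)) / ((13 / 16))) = 38016 / 133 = 285.83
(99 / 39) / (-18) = -11 / 78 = -0.14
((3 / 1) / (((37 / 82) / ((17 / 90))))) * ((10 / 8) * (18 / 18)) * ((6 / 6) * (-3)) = -697 / 148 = -4.71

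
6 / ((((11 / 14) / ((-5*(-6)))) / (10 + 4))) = 35280 / 11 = 3207.27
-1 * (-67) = 67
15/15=1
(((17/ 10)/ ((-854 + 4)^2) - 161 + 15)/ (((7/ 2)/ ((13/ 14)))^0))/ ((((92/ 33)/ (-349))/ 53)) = 37875381439599/ 39100000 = 968679.83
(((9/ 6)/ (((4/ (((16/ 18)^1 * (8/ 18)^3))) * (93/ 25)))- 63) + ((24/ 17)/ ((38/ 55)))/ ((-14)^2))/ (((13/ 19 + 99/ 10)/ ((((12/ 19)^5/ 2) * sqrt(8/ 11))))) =-2076083064586240 * sqrt(22)/ 38189433834064359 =-0.25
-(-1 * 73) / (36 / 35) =2555 / 36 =70.97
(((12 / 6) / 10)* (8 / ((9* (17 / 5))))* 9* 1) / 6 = 4 / 51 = 0.08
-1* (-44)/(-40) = -11/10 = -1.10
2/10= 0.20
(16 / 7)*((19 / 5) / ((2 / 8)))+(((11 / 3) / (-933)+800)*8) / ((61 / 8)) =874.08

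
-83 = -83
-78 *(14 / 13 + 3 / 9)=-110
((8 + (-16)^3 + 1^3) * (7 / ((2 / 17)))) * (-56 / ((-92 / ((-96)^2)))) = -31375604736 / 23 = -1364156727.65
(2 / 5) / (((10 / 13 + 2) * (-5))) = -13 / 450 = -0.03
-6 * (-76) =456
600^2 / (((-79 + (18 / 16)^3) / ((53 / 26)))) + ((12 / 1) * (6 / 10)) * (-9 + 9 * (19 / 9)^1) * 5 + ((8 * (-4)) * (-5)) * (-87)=-11886145320 / 516347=-23019.69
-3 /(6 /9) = -9 /2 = -4.50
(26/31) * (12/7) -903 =-195639/217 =-901.56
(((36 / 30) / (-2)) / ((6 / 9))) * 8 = -36 / 5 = -7.20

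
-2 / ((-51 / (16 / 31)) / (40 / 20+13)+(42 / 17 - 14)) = 2720 / 24639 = 0.11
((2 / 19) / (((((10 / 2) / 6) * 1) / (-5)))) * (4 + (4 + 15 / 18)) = -106 / 19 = -5.58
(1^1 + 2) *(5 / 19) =15 / 19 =0.79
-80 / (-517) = 80 / 517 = 0.15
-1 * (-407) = 407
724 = 724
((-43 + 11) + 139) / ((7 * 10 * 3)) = 107 / 210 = 0.51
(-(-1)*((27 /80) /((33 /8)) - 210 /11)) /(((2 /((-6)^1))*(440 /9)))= 56457 /48400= 1.17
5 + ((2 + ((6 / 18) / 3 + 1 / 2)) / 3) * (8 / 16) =587 / 108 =5.44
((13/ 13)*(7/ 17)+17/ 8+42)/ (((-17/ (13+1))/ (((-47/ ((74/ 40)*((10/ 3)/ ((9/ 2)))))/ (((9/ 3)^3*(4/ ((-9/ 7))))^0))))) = 53804331/ 42772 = 1257.93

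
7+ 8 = 15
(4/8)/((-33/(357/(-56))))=17/176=0.10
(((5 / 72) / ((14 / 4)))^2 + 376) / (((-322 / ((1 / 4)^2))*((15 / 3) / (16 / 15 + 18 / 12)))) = -262652819 / 7010841600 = -0.04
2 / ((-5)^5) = -2 / 3125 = -0.00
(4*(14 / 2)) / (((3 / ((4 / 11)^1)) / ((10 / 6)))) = 560 / 99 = 5.66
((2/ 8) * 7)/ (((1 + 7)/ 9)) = 63/ 32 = 1.97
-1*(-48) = 48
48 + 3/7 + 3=360/7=51.43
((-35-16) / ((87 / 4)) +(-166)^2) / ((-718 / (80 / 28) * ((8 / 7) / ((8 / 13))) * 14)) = -3995280 / 947401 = -4.22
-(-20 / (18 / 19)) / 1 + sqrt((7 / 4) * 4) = sqrt(7) + 190 / 9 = 23.76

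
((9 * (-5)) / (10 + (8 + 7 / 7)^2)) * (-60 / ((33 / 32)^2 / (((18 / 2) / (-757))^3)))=-223948800 / 4776550802023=-0.00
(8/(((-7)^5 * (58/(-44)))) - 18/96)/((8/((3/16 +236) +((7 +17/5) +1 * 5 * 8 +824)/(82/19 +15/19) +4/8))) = -4620121549719/484127651840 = -9.54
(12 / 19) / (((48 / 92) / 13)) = 299 / 19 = 15.74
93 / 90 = 1.03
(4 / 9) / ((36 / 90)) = 10 / 9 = 1.11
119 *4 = 476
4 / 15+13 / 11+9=1724 / 165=10.45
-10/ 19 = -0.53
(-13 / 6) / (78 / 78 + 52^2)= -13 / 16230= -0.00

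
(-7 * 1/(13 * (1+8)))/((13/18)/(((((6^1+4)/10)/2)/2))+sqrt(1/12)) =-0.02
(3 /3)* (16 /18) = 8 /9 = 0.89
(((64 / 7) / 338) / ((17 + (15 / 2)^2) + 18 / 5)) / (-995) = -128 / 361835929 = -0.00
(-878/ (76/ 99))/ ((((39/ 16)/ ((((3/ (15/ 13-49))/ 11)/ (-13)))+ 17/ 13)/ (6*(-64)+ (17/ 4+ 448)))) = -154243089/ 10987415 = -14.04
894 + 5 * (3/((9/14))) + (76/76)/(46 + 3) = 134851/147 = 917.35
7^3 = 343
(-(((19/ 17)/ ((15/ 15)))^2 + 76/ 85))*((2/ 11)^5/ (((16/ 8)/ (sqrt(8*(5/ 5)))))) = -99104*sqrt(2)/ 232718695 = -0.00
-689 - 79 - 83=-851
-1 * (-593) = 593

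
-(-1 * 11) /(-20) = -11 /20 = -0.55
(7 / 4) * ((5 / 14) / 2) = 5 / 16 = 0.31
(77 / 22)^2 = 49 / 4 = 12.25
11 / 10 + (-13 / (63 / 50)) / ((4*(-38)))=27959 / 23940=1.17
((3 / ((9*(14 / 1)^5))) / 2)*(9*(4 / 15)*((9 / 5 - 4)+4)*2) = 9 / 3361400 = 0.00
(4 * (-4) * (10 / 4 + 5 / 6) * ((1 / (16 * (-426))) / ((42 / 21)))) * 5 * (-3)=-25 / 426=-0.06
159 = 159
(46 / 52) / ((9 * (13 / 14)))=0.11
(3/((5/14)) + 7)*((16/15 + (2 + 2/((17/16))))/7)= 10.89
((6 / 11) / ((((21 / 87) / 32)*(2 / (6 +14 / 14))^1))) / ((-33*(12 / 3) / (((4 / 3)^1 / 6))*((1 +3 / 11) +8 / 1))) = -232 / 5049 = -0.05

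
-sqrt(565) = -23.77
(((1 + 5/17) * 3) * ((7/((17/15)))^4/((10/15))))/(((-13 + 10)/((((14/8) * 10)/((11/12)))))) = -76576893750/1419857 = -53932.82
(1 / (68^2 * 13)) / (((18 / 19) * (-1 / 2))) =-19 / 541008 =-0.00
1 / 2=0.50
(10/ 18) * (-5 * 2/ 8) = -25/ 36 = -0.69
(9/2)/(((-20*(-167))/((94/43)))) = 423/143620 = 0.00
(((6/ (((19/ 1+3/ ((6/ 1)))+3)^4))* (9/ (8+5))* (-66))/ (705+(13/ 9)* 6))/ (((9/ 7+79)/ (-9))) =0.00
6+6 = 12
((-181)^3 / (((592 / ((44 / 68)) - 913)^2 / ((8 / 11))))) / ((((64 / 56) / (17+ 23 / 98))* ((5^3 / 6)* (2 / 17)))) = -624289062221 / 85750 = -7280338.92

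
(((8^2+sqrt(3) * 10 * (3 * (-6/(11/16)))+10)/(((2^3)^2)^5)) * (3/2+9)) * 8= 777/134217728 - 945 * sqrt(3)/46137344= -0.00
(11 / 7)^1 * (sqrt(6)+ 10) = 19.56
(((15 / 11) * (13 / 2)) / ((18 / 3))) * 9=585 / 44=13.30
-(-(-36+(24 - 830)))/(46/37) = -677.26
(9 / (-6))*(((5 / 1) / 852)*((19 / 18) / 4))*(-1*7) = 665 / 40896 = 0.02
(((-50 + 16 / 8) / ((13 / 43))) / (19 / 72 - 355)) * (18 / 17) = 2674944 / 5644561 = 0.47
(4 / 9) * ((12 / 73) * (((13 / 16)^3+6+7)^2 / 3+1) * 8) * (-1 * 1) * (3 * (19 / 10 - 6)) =128103666593 / 287047680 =446.28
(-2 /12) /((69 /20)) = -10 /207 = -0.05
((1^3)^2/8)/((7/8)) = 1/7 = 0.14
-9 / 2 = -4.50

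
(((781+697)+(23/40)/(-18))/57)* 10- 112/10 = 5090861/20520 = 248.09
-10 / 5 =-2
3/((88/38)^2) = 1083/1936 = 0.56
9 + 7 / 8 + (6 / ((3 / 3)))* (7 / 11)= 1205 / 88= 13.69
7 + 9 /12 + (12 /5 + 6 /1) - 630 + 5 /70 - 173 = -110149 /140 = -786.78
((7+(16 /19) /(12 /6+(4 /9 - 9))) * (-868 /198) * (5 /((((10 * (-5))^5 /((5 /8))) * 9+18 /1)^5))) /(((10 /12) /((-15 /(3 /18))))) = -8357755 /948090109944447573569420018222318713555364029155708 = -0.00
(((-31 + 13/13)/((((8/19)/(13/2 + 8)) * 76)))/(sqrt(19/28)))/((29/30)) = -225 * sqrt(133)/152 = -17.07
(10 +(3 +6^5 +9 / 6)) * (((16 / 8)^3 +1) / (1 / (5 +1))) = 420687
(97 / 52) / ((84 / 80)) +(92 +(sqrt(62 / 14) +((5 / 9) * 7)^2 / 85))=sqrt(217) / 7 +11773154 / 125307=96.06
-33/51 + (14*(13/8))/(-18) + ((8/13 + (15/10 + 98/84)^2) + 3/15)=478597/79560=6.02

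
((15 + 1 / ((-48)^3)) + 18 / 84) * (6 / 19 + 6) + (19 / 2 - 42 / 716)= 11577086855 / 109702656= 105.53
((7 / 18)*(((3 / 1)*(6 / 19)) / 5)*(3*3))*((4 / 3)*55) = 924 / 19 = 48.63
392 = 392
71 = 71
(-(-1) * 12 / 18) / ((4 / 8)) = 1.33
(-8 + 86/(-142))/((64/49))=-29939/4544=-6.59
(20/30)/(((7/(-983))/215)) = -20128.10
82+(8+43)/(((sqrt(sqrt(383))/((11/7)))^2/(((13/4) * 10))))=82+401115 * sqrt(383)/37534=291.14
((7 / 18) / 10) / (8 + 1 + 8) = 7 / 3060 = 0.00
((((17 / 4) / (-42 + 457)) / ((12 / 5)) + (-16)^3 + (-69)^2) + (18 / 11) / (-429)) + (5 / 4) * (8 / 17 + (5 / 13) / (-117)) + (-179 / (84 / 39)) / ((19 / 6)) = 353301308989835 / 552602978928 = 639.34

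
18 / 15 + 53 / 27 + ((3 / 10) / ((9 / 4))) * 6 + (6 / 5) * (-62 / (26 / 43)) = -208991 / 1755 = -119.08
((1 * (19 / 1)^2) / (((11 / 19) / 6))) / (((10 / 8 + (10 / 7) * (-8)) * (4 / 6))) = -30324 / 55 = -551.35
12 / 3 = 4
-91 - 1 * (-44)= -47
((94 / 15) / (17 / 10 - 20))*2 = -376 / 549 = -0.68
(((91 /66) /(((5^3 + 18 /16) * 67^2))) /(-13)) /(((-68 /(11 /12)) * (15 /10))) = 7 /4157990118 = 0.00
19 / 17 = 1.12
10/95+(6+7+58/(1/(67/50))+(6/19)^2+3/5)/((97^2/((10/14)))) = 0.11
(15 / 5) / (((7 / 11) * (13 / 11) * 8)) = 363 / 728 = 0.50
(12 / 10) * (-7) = -42 / 5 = -8.40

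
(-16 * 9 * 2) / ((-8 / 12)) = 432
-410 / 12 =-205 / 6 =-34.17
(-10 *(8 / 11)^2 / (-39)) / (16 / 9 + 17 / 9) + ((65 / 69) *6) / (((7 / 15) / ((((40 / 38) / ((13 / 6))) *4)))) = 1247773760 / 52929877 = 23.57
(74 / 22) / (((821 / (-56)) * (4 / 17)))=-8806 / 9031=-0.98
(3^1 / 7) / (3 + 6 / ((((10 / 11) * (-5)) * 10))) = 250 / 1673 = 0.15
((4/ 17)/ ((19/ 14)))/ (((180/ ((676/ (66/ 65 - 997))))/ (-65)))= 7997080/ 188196273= 0.04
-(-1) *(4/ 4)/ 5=1/ 5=0.20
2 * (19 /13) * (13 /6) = 19 /3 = 6.33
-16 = -16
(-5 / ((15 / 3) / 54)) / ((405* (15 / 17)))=-34 / 225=-0.15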